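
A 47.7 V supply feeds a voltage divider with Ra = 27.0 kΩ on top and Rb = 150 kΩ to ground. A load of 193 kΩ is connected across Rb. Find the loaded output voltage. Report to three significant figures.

The load sits in parallel with Rb: Rb‖R_L = (150 × 193) / (150 + 193) = 84.40 kΩ.
V_out = 47.7 × 84.40 / (27.0 + 84.40) = 47.7 × 84.40/111.4 = 36.1 V.

V_out ≈ 36.1 V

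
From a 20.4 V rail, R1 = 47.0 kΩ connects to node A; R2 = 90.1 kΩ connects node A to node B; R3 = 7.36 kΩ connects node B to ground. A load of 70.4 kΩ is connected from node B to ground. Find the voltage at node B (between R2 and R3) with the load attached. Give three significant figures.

At node B, R3 is in parallel with the load: R3‖R_L = 6.663 kΩ.
Below node A the resistance is R2 + (R3‖R_L) = 96.76 kΩ, so V_A = 20.4 × 96.76/143.8 = 13.73 V.
Then V_B = V_A × (R3‖R_L)/(R2 + R3‖R_L) = 13.73 × 6.663/96.76 = 0.946 V.

V ≈ 0.946 V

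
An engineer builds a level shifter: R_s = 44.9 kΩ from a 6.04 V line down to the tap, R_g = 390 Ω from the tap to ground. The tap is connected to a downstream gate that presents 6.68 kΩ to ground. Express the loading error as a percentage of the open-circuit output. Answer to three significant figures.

The divider's output (Thévenin) resistance is R_s‖R_g = 386.6 Ω.
Fractional drop under load = R_th/(R_th + R_L) = 386.6 / (386.6 + 6680) = 0.05471.
So the output falls by 5.47 %.

5.47 %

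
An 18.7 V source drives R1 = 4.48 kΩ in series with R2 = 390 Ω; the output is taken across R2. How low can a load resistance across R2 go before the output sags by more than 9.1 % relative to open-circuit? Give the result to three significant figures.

R_L(min) ≈ 3.58 kΩ

Output resistance R_th = R1‖R2 = (4480 × 390)/4870 = 358.8 Ω.
The fractional drop is R_th/(R_th + R_L); requiring this ≤ 0.0910 gives R_L ≥ R_th(1/0.0910 − 1) = 358.8 × 9.989 = 3.58 kΩ.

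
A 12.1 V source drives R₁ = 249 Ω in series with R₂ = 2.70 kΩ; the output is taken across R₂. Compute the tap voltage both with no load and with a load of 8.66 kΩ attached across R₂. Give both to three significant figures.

Open-circuit: V = 12.1 × 2700/(249 + 2700) = 11.1 V.
With the load, R₂ becomes R₂‖R_L = 2058 Ω, so V = 12.1 × 2058/2307 = 10.8 V.

Unloaded: 11.1 V; loaded: 10.8 V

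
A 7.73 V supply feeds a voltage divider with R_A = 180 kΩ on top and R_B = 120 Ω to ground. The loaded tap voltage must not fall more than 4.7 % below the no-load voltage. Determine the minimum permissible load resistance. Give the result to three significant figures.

Output resistance R_th = R_A‖R_B = (180000 × 120)/180100 = 119.9 Ω.
The fractional drop is R_th/(R_th + R_L); requiring this ≤ 0.0470 gives R_L ≥ R_th(1/0.0470 − 1) = 119.9 × 20.28 = 2.43 kΩ.

R_L(min) ≈ 2.43 kΩ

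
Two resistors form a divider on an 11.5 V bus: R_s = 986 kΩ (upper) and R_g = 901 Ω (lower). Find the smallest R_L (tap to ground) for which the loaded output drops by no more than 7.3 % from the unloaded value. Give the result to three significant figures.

Output resistance R_th = R_s‖R_g = (986000 × 901)/986900 = 900.2 Ω.
The fractional drop is R_th/(R_th + R_L); requiring this ≤ 0.0730 gives R_L ≥ R_th(1/0.0730 − 1) = 900.2 × 12.70 = 11.4 kΩ.

R_L(min) ≈ 11.4 kΩ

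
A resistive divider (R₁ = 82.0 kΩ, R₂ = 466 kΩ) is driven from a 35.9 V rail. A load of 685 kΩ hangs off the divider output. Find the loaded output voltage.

V_out ≈ 27.7 V

The load sits in parallel with R₂: R₂‖R_L = (466 × 685) / (466 + 685) = 277.3 kΩ.
V_out = 35.9 × 277.3 / (82.0 + 277.3) = 35.9 × 277.3/359.3 = 27.7 V.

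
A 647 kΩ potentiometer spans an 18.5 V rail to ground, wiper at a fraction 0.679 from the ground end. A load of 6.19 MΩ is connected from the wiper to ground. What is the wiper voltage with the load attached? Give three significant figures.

The wiper splits the pot into (1−α)R = 207.7 kΩ above and αR = 439.3 kΩ below.
Lower section ‖ load = 410.2 kΩ.
V_wiper = 18.5 × 410.2/(207.7 + 410.2) = 12.3 V.

V ≈ 12.3 V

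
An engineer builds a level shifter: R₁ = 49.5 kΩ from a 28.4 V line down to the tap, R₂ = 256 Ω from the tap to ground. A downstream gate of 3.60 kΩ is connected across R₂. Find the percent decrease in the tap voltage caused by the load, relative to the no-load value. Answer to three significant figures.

6.61 %

The divider's output (Thévenin) resistance is R₁‖R₂ = 254.7 Ω.
Fractional drop under load = R_th/(R_th + R_L) = 254.7 / (254.7 + 3600) = 0.06607.
So the output falls by 6.61 %.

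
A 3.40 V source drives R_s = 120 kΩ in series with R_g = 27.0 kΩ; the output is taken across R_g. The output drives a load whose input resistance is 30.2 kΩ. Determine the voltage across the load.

V_out ≈ 0.361 V

The load sits in parallel with R_g: R_g‖R_L = (27.0 × 30.2) / (27.0 + 30.2) = 14.26 kΩ.
V_out = 3.40 × 14.26 / (120 + 14.26) = 3.40 × 14.26/134.3 = 0.361 V.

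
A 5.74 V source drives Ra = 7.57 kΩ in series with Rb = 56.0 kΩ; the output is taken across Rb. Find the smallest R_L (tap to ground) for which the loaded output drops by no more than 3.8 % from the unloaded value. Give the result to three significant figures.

Output resistance R_th = Ra‖Rb = (7.57 × 56.0)/63.57 = 6.669 kΩ.
The fractional drop is R_th/(R_th + R_L); requiring this ≤ 0.0380 gives R_L ≥ R_th(1/0.0380 − 1) = 6.669 × 25.32 = 169 kΩ.

R_L(min) ≈ 169 kΩ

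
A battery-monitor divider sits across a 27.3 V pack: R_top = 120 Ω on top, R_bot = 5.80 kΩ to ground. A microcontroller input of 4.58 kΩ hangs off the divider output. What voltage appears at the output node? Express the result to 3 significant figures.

The load sits in parallel with R_bot: R_bot‖R_L = (5800 × 4580) / (5800 + 4580) = 2559 Ω.
V_out = 27.3 × 2559 / (120 + 2559) = 27.3 × 2559/2679 = 26.1 V.

V_out ≈ 26.1 V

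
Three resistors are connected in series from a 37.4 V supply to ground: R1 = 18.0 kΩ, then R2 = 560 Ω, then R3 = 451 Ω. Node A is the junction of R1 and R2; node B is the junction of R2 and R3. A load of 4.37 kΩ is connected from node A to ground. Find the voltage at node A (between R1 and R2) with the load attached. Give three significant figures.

Below node A the series string R2+R3 = 1011 Ω sits in parallel with the 4370 Ω load: 821.0 Ω.
V_A = 37.4 × 821.0/(18000 + 821.0) = 1.63 V.

V ≈ 1.63 V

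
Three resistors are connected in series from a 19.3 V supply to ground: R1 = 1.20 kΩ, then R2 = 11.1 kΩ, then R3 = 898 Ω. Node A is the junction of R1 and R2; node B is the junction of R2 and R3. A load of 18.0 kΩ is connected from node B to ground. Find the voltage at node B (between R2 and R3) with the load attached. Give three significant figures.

At node B, R3 is in parallel with the load: R3‖R_L = 855.3 Ω.
Below node A the resistance is R2 + (R3‖R_L) = 11960 Ω, so V_A = 19.3 × 11960/13160 = 17.54 V.
Then V_B = V_A × (R3‖R_L)/(R2 + R3‖R_L) = 17.54 × 855.3/11960 = 1.25 V.

V ≈ 1.25 V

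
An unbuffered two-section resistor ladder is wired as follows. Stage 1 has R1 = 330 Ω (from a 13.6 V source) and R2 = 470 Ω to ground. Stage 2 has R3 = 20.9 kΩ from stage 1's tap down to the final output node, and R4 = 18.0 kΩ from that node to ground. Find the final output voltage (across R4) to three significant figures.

Stage 2 presents R3+R4 = 38900 Ω as a load on stage 1's tap.
Stage 1's lower leg becomes R2‖(R3+R4) = 464.4 Ω, so V_mid = 13.6 × 464.4/794.4 = 7.950 V.
Stage 2 is itself unloaded: V_out = V_mid × R4/(R3+R4) = 7.950 × 18000/38900 = 3.68 V.

V_out ≈ 3.68 V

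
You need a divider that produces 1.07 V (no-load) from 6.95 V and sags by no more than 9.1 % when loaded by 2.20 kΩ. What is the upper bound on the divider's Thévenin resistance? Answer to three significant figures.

Loading drop = R_th/(R_th + R_L) ≤ 0.0910, so R_th ≤ R_L · ε/(1−ε) = 2.20 kΩ × 0.0910/0.9090 = 220 Ω.

R_th ≤ 220 Ω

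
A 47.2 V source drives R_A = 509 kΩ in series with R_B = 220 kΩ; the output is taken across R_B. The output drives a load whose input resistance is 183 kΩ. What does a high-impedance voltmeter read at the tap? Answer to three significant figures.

The load sits in parallel with R_B: R_B‖R_L = (220 × 183) / (220 + 183) = 99.90 kΩ.
V_out = 47.2 × 99.90 / (509 + 99.90) = 47.2 × 99.90/608.9 = 7.74 V.

V_out ≈ 7.74 V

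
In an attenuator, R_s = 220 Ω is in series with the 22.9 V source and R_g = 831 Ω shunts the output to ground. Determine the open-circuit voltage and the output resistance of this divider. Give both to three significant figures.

V_th = 18.1 V, R_th = 174 Ω

V_th is the open-circuit tap voltage: 22.9 × 831/(220 + 831) = 18.1 V.
With the supply zeroed, R_s and R_g appear in parallel from the tap: R_th = R_s‖R_g = (220 × 831)/1051 = 174 Ω.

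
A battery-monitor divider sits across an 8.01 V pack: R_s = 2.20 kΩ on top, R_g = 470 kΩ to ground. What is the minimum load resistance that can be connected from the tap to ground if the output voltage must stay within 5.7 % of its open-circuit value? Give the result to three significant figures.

R_L(min) ≈ 36.2 kΩ

Output resistance R_th = R_s‖R_g = (2.20 × 470)/472.2 = 2.190 kΩ.
The fractional drop is R_th/(R_th + R_L); requiring this ≤ 0.0570 gives R_L ≥ R_th(1/0.0570 − 1) = 2.190 × 16.54 = 36.2 kΩ.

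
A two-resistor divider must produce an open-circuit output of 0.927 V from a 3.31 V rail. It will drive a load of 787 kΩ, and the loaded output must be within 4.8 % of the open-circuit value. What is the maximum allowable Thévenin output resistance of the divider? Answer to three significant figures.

R_th ≤ 39.7 kΩ

Loading drop = R_th/(R_th + R_L) ≤ 0.0480, so R_th ≤ R_L · ε/(1−ε) = 787 kΩ × 0.0480/0.9520 = 39.7 kΩ.
(Any R1, R2 with R2/(R1+R2) = 0.280 and R1‖R2 ≤ 39.7 kΩ will meet the spec.)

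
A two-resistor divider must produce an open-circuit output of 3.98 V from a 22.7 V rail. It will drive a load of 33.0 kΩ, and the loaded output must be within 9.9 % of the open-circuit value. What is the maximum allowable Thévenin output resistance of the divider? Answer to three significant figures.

Loading drop = R_th/(R_th + R_L) ≤ 0.0990, so R_th ≤ R_L · ε/(1−ε) = 33.0 kΩ × 0.0990/0.9010 = 3.63 kΩ.
(Any R1, R2 with R2/(R1+R2) = 0.175 and R1‖R2 ≤ 3.63 kΩ will meet the spec.)

R_th ≤ 3.63 kΩ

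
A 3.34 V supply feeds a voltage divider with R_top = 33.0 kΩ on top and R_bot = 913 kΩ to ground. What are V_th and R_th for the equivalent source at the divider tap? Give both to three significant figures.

V_th is the open-circuit tap voltage: 3.34 × 913/(33.0 + 913) = 3.22 V.
With the supply zeroed, R_top and R_bot appear in parallel from the tap: R_th = R_top‖R_bot = (33.0 × 913)/946.0 = 31.8 kΩ.

V_th = 3.22 V, R_th = 31.8 kΩ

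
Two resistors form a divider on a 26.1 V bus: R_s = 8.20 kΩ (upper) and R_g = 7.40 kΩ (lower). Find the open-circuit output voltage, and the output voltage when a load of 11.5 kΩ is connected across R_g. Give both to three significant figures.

Open-circuit: V = 26.1 × 7.40/(8.20 + 7.40) = 12.4 V.
With the load, R_g becomes R_g‖R_L = 4.503 kΩ, so V = 26.1 × 4.503/12.70 = 9.25 V.

Unloaded: 12.4 V; loaded: 9.25 V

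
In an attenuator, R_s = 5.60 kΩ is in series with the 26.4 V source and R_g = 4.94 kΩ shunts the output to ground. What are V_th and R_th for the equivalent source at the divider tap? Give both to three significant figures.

V_th is the open-circuit tap voltage: 26.4 × 4.94/(5.60 + 4.94) = 12.4 V.
With the supply zeroed, R_s and R_g appear in parallel from the tap: R_th = R_s‖R_g = (5.60 × 4.94)/10.54 = 2.62 kΩ.

V_th = 12.4 V, R_th = 2.62 kΩ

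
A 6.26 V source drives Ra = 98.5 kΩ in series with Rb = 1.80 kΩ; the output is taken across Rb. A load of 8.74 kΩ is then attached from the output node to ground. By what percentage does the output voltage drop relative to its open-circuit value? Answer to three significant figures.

The divider's output (Thévenin) resistance is Ra‖Rb = 1.768 kΩ.
Fractional drop under load = R_th/(R_th + R_L) = 1.768 / (1.768 + 8.74) = 0.1682.
So the output falls by 16.8 %.

16.8 %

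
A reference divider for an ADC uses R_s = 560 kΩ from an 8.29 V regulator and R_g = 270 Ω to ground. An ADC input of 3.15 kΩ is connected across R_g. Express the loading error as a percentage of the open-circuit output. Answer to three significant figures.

The divider's output (Thévenin) resistance is R_s‖R_g = 269.9 Ω.
Fractional drop under load = R_th/(R_th + R_L) = 269.9 / (269.9 + 3150) = 0.07891.
So the output falls by 7.89 %.

7.89 %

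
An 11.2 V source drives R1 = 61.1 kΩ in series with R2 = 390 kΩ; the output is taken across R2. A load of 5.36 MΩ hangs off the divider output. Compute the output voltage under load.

The load sits in parallel with R2: R2‖R_L = (390 × 5360) / (390 + 5360) = 363.5 kΩ.
V_out = 11.2 × 363.5 / (61.1 + 363.5) = 11.2 × 363.5/424.6 = 9.59 V.

V_out ≈ 9.59 V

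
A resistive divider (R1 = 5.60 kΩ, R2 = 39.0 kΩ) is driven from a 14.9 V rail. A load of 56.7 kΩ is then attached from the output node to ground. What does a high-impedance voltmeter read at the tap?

The load sits in parallel with R2: R2‖R_L = (39.0 × 56.7) / (39.0 + 56.7) = 23.11 kΩ.
V_out = 14.9 × 23.11 / (5.60 + 23.11) = 14.9 × 23.11/28.71 = 12.0 V.
(Unloaded it would have been 13.0 V.)

V_out ≈ 12.0 V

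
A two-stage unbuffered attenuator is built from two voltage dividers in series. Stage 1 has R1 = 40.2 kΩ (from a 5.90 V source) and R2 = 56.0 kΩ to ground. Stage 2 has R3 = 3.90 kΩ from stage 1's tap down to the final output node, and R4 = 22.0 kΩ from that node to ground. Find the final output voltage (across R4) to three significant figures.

V_out ≈ 1.53 V

Stage 2 presents R3+R4 = 25.90 kΩ as a load on stage 1's tap.
Stage 1's lower leg becomes R2‖(R3+R4) = 17.71 kΩ, so V_mid = 5.90 × 17.71/57.91 = 1.804 V.
Stage 2 is itself unloaded: V_out = V_mid × R4/(R3+R4) = 1.804 × 22.0/25.90 = 1.53 V.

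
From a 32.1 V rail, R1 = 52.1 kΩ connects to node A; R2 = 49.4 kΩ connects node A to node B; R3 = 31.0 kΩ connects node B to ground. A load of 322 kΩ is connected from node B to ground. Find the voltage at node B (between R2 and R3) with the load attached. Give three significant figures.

At node B, R3 is in parallel with the load: R3‖R_L = 28.28 kΩ.
Below node A the resistance is R2 + (R3‖R_L) = 77.68 kΩ, so V_A = 32.1 × 77.68/129.8 = 19.21 V.
Then V_B = V_A × (R3‖R_L)/(R2 + R3‖R_L) = 19.21 × 28.28/77.68 = 6.99 V.

V ≈ 6.99 V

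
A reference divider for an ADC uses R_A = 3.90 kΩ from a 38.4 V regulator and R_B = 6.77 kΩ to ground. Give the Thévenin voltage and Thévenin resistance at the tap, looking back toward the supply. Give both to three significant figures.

V_th is the open-circuit tap voltage: 38.4 × 6.77/(3.90 + 6.77) = 24.4 V.
With the supply zeroed, R_A and R_B appear in parallel from the tap: R_th = R_A‖R_B = (3.90 × 6.77)/10.67 = 2.47 kΩ.

V_th = 24.4 V, R_th = 2.47 kΩ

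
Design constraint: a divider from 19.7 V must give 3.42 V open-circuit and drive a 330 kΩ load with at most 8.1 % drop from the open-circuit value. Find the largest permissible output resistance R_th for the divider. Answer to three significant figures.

R_th ≤ 29.1 kΩ

Loading drop = R_th/(R_th + R_L) ≤ 0.0810, so R_th ≤ R_L · ε/(1−ε) = 330 kΩ × 0.0810/0.9190 = 29.1 kΩ.
(Any R1, R2 with R2/(R1+R2) = 0.174 and R1‖R2 ≤ 29.1 kΩ will meet the spec.)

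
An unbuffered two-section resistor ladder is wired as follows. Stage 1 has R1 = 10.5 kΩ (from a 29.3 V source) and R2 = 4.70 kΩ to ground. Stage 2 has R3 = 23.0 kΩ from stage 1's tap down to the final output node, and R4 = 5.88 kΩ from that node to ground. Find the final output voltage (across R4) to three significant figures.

V_out ≈ 1.66 V

Stage 2 presents R3+R4 = 28.88 kΩ as a load on stage 1's tap.
Stage 1's lower leg becomes R2‖(R3+R4) = 4.042 kΩ, so V_mid = 29.3 × 4.042/14.54 = 8.144 V.
Stage 2 is itself unloaded: V_out = V_mid × R4/(R3+R4) = 8.144 × 5.88/28.88 = 1.66 V.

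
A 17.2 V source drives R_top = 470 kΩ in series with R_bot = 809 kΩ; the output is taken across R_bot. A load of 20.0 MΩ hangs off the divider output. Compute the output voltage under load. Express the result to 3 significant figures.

The load sits in parallel with R_bot: R_bot‖R_L = (809 × 20000) / (809 + 20000) = 777.5 kΩ.
V_out = 17.2 × 777.5 / (470 + 777.5) = 17.2 × 777.5/1248 = 10.7 V.

V_out ≈ 10.7 V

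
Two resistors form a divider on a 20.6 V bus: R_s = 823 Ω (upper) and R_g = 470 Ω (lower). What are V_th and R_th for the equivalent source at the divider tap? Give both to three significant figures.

V_th = 7.49 V, R_th = 299 Ω

V_th is the open-circuit tap voltage: 20.6 × 470/(823 + 470) = 7.49 V.
With the supply zeroed, R_s and R_g appear in parallel from the tap: R_th = R_s‖R_g = (823 × 470)/1293 = 299 Ω.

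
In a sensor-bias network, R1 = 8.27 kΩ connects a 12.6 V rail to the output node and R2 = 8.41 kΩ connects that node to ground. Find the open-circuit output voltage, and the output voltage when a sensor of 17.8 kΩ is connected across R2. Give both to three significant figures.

Unloaded: 6.35 V; loaded: 5.15 V

Open-circuit: V = 12.6 × 8.41/(8.27 + 8.41) = 6.35 V.
With the load, R2 becomes R2‖R_L = 5.711 kΩ, so V = 12.6 × 5.711/13.98 = 5.15 V.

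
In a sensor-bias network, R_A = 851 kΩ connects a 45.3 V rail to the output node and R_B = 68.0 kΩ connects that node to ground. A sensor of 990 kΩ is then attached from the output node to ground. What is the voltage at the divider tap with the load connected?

V_out ≈ 3.15 V

The load sits in parallel with R_B: R_B‖R_L = (68.0 × 990) / (68.0 + 990) = 63.63 kΩ.
V_out = 45.3 × 63.63 / (851 + 63.63) = 45.3 × 63.63/914.6 = 3.15 V.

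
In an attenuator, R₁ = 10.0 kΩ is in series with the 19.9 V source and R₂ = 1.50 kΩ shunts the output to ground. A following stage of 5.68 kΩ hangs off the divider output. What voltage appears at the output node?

V_out ≈ 2.11 V

The load sits in parallel with R₂: R₂‖R_L = (1.50 × 5.68) / (1.50 + 5.68) = 1.187 kΩ.
V_out = 19.9 × 1.187 / (10.0 + 1.187) = 19.9 × 1.187/11.19 = 2.11 V.
(Unloaded it would have been 2.60 V.)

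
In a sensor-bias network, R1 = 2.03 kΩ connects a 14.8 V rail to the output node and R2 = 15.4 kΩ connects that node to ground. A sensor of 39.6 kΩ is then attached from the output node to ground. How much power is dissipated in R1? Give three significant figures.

P ≈ 2.58 mW

Total resistance from the source is R1 + (R2‖R_L) = 13.12 kΩ, so I = 14.8/13.12 kΩ = 1.128 mA.
P = I²·R1 = (1.128 mA)² × 2.03 kΩ = 2.58 mW.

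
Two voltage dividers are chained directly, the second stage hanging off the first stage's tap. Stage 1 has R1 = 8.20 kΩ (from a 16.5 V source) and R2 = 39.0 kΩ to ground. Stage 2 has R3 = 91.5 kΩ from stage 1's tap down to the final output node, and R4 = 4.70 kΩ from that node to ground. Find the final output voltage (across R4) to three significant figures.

Stage 2 presents R3+R4 = 96.20 kΩ as a load on stage 1's tap.
Stage 1's lower leg becomes R2‖(R3+R4) = 27.75 kΩ, so V_mid = 16.5 × 27.75/35.95 = 12.74 V.
Stage 2 is itself unloaded: V_out = V_mid × R4/(R3+R4) = 12.74 × 4.70/96.20 = 0.622 V.

V_out ≈ 0.622 V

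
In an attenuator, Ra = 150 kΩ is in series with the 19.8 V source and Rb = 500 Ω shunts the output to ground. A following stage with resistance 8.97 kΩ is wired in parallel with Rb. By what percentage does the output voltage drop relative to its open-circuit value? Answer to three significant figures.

5.26 %

The divider's output (Thévenin) resistance is Ra‖Rb = 498.3 Ω.
Fractional drop under load = R_th/(R_th + R_L) = 498.3 / (498.3 + 8970) = 0.05263.
So the output falls by 5.26 %.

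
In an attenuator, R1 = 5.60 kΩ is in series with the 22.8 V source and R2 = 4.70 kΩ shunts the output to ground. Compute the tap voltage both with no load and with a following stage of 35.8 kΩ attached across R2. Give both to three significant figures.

Open-circuit: V = 22.8 × 4.70/(5.60 + 4.70) = 10.4 V.
With the load, R2 becomes R2‖R_L = 4.155 kΩ, so V = 22.8 × 4.155/9.755 = 9.71 V.

Unloaded: 10.4 V; loaded: 9.71 V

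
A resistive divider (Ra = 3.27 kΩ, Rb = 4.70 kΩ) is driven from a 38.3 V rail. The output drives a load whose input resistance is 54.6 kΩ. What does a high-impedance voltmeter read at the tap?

V_out ≈ 21.8 V

The load sits in parallel with Rb: Rb‖R_L = (4.70 × 54.6) / (4.70 + 54.6) = 4.327 kΩ.
V_out = 38.3 × 4.327 / (3.27 + 4.327) = 38.3 × 4.327/7.597 = 21.8 V.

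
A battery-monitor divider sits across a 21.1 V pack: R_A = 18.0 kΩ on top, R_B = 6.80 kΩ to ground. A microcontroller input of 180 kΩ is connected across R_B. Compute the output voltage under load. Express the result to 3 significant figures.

The load sits in parallel with R_B: R_B‖R_L = (6.80 × 180) / (6.80 + 180) = 6.552 kΩ.
V_out = 21.1 × 6.552 / (18.0 + 6.552) = 21.1 × 6.552/24.55 = 5.63 V.
(Unloaded it would have been 5.79 V.)

V_out ≈ 5.63 V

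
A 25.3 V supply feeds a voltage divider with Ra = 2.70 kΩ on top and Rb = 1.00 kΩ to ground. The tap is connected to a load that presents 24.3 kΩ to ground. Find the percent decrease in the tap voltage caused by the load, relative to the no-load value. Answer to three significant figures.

The divider's output (Thévenin) resistance is Ra‖Rb = 0.7297 kΩ.
Fractional drop under load = R_th/(R_th + R_L) = 0.7297 / (0.7297 + 24.3) = 0.02915.
So the output falls by 2.92 %.

2.92 %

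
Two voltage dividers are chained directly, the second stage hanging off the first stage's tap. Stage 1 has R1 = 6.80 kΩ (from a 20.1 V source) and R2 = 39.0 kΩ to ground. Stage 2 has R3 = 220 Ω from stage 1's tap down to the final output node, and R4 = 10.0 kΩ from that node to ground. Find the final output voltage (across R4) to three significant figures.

V_out ≈ 10.7 V

Stage 2 presents R3+R4 = 10220 Ω as a load on stage 1's tap.
Stage 1's lower leg becomes R2‖(R3+R4) = 8098 Ω, so V_mid = 20.1 × 8098/14900 = 10.93 V.
Stage 2 is itself unloaded: V_out = V_mid × R4/(R3+R4) = 10.93 × 10000/10220 = 10.7 V.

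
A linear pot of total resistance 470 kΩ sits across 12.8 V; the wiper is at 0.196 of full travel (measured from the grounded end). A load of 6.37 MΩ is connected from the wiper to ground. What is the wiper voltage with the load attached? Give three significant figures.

The wiper splits the pot into (1−α)R = 377.9 kΩ above and αR = 92.12 kΩ below.
Lower section ‖ load = 90.81 kΩ.
V_wiper = 12.8 × 90.81/(377.9 + 90.81) = 2.48 V.

V ≈ 2.48 V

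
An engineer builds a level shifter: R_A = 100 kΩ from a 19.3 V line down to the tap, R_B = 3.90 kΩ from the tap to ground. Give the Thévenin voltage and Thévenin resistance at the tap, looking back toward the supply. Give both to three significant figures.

V_th is the open-circuit tap voltage: 19.3 × 3.90/(100 + 3.90) = 0.724 V.
With the supply zeroed, R_A and R_B appear in parallel from the tap: R_th = R_A‖R_B = (100 × 3.90)/103.9 = 3.75 kΩ.

V_th = 0.724 V, R_th = 3.75 kΩ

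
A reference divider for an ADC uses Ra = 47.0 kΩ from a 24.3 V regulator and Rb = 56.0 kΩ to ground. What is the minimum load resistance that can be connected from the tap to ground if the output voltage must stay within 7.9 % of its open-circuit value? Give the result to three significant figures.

R_L(min) ≈ 298 kΩ

Output resistance R_th = Ra‖Rb = (47.0 × 56.0)/103.0 = 25.55 kΩ.
The fractional drop is R_th/(R_th + R_L); requiring this ≤ 0.0790 gives R_L ≥ R_th(1/0.0790 − 1) = 25.55 × 11.66 = 298 kΩ.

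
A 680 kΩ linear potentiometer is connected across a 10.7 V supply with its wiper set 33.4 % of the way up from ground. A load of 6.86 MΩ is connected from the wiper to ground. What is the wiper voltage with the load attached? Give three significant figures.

V ≈ 3.50 V

The wiper splits the pot into (1−α)R = 452.9 kΩ above and αR = 227.1 kΩ below.
Lower section ‖ load = 219.8 kΩ.
V_wiper = 10.7 × 219.8/(452.9 + 219.8) = 3.50 V.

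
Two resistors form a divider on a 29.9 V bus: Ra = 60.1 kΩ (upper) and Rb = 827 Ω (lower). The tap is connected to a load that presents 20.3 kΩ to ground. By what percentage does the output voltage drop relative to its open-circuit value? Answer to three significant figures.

3.86 %

The divider's output (Thévenin) resistance is Ra‖Rb = 815.8 Ω.
Fractional drop under load = R_th/(R_th + R_L) = 815.8 / (815.8 + 20300) = 0.03863.
So the output falls by 3.86 %.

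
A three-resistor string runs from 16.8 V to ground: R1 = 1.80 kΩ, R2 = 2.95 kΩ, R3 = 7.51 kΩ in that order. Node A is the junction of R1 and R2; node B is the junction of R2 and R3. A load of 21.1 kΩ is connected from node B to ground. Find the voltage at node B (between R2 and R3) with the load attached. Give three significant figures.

At node B, R3 is in parallel with the load: R3‖R_L = 5.539 kΩ.
Below node A the resistance is R2 + (R3‖R_L) = 8.489 kΩ, so V_A = 16.8 × 8.489/10.29 = 13.86 V.
Then V_B = V_A × (R3‖R_L)/(R2 + R3‖R_L) = 13.86 × 5.539/8.489 = 9.04 V.

V ≈ 9.04 V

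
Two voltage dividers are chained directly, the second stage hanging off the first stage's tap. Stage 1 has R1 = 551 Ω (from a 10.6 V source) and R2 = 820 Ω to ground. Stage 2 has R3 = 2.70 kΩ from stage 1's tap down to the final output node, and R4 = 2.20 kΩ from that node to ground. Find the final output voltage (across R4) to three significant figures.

Stage 2 presents R3+R4 = 4900 Ω as a load on stage 1's tap.
Stage 1's lower leg becomes R2‖(R3+R4) = 702.4 Ω, so V_mid = 10.6 × 702.4/1253 = 5.940 V.
Stage 2 is itself unloaded: V_out = V_mid × R4/(R3+R4) = 5.940 × 2200/4900 = 2.67 V.

V_out ≈ 2.67 V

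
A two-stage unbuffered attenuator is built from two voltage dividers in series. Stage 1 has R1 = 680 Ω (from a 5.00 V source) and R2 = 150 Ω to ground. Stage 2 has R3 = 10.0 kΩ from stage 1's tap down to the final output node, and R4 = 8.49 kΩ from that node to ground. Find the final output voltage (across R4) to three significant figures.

Stage 2 presents R3+R4 = 18490 Ω as a load on stage 1's tap.
Stage 1's lower leg becomes R2‖(R3+R4) = 148.8 Ω, so V_mid = 5.00 × 148.8/828.8 = 0.8976 V.
Stage 2 is itself unloaded: V_out = V_mid × R4/(R3+R4) = 0.8976 × 8490/18490 = 0.412 V.

V_out ≈ 0.412 V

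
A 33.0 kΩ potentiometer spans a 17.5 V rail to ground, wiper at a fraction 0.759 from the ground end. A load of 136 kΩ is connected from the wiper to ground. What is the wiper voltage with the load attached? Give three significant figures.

The wiper splits the pot into (1−α)R = 7.953 kΩ above and αR = 25.05 kΩ below.
Lower section ‖ load = 21.15 kΩ.
V_wiper = 17.5 × 21.15/(7.953 + 21.15) = 12.7 V.

V ≈ 12.7 V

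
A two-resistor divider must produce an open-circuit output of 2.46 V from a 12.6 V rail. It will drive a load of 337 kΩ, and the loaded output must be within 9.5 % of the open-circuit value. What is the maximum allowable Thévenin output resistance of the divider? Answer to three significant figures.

Loading drop = R_th/(R_th + R_L) ≤ 0.0950, so R_th ≤ R_L · ε/(1−ε) = 337 kΩ × 0.0950/0.9050 = 35.4 kΩ.

R_th ≤ 35.4 kΩ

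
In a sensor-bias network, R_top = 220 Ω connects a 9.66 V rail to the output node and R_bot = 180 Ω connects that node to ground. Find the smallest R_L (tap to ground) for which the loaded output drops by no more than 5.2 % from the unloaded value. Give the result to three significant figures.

R_L(min) ≈ 1.80 kΩ

Output resistance R_th = R_top‖R_bot = (220 × 180)/400.0 = 99.00 Ω.
The fractional drop is R_th/(R_th + R_L); requiring this ≤ 0.0520 gives R_L ≥ R_th(1/0.0520 − 1) = 99.00 × 18.23 = 1.80 kΩ.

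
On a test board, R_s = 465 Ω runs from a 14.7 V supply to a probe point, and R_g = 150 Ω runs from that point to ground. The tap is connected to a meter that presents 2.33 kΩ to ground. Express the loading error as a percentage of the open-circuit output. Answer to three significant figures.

The divider's output (Thévenin) resistance is R_s‖R_g = 113.4 Ω.
Fractional drop under load = R_th/(R_th + R_L) = 113.4 / (113.4 + 2330) = 0.04642.
So the output falls by 4.64 %.

4.64 %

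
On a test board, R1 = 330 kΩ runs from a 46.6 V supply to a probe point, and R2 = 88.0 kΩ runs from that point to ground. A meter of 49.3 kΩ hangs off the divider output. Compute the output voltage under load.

V_out ≈ 4.07 V

The load sits in parallel with R2: R2‖R_L = (88.0 × 49.3) / (88.0 + 49.3) = 31.60 kΩ.
V_out = 46.6 × 31.60 / (330 + 31.60) = 46.6 × 31.60/361.6 = 4.07 V.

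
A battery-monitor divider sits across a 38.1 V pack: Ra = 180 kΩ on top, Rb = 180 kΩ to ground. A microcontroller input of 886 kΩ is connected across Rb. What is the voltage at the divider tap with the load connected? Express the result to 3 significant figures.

The load sits in parallel with Rb: Rb‖R_L = (180 × 886) / (180 + 886) = 149.6 kΩ.
V_out = 38.1 × 149.6 / (180 + 149.6) = 38.1 × 149.6/329.6 = 17.3 V.
(Unloaded it would have been 19.1 V.)

V_out ≈ 17.3 V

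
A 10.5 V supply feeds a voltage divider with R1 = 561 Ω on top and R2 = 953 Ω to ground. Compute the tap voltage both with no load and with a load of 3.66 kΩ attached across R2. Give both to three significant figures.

Open-circuit: V = 10.5 × 953/(561 + 953) = 6.61 V.
With the load, R2 becomes R2‖R_L = 756.1 Ω, so V = 10.5 × 756.1/1317 = 6.03 V.

Unloaded: 6.61 V; loaded: 6.03 V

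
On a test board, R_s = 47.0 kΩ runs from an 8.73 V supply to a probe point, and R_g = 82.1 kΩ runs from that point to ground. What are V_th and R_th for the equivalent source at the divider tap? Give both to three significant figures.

V_th = 5.55 V, R_th = 29.9 kΩ

V_th is the open-circuit tap voltage: 8.73 × 82.1/(47.0 + 82.1) = 5.55 V.
With the supply zeroed, R_s and R_g appear in parallel from the tap: R_th = R_s‖R_g = (47.0 × 82.1)/129.1 = 29.9 kΩ.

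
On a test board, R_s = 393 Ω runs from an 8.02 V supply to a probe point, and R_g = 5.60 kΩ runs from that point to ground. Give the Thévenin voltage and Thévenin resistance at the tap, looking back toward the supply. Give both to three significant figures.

V_th is the open-circuit tap voltage: 8.02 × 5600/(393 + 5600) = 7.49 V.
With the supply zeroed, R_s and R_g appear in parallel from the tap: R_th = R_s‖R_g = (393 × 5600)/5993 = 367 Ω.

V_th = 7.49 V, R_th = 367 Ω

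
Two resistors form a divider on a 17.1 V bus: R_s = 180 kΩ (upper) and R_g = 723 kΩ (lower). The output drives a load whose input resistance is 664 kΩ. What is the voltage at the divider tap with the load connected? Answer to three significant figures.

V_out ≈ 11.2 V

The load sits in parallel with R_g: R_g‖R_L = (723 × 664) / (723 + 664) = 346.1 kΩ.
V_out = 17.1 × 346.1 / (180 + 346.1) = 17.1 × 346.1/526.1 = 11.2 V.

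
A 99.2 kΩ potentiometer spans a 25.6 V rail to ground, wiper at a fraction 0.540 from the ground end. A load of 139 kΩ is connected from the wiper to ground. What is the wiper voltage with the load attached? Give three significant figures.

The wiper splits the pot into (1−α)R = 45.63 kΩ above and αR = 53.57 kΩ below.
Lower section ‖ load = 38.67 kΩ.
V_wiper = 25.6 × 38.67/(45.63 + 38.67) = 11.7 V.

V ≈ 11.7 V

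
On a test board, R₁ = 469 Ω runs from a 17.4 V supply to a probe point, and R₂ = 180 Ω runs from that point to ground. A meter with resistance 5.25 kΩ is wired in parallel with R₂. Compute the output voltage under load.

V_out ≈ 4.71 V

The load sits in parallel with R₂: R₂‖R_L = (180 × 5250) / (180 + 5250) = 174.0 Ω.
V_out = 17.4 × 174.0 / (469 + 174.0) = 17.4 × 174.0/643.0 = 4.71 V.
(Unloaded it would have been 4.83 V.)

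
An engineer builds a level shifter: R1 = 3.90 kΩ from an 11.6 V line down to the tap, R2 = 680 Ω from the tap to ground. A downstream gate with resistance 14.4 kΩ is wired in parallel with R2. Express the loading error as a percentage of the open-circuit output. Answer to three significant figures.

The divider's output (Thévenin) resistance is R1‖R2 = 579.0 Ω.
Fractional drop under load = R_th/(R_th + R_L) = 579.0 / (579.0 + 14400) = 0.03866.
So the output falls by 3.87 %.

3.87 %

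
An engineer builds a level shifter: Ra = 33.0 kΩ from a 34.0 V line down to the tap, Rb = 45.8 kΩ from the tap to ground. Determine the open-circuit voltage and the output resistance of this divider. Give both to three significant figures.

V_th is the open-circuit tap voltage: 34.0 × 45.8/(33.0 + 45.8) = 19.8 V.
With the supply zeroed, Ra and Rb appear in parallel from the tap: R_th = Ra‖Rb = (33.0 × 45.8)/78.80 = 19.2 kΩ.

V_th = 19.8 V, R_th = 19.2 kΩ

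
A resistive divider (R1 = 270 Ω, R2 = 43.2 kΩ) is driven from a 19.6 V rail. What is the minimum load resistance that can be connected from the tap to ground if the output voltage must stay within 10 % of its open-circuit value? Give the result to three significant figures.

Output resistance R_th = R1‖R2 = (270 × 43200)/43470 = 268.3 Ω.
The fractional drop is R_th/(R_th + R_L); requiring this ≤ 0.100 gives R_L ≥ R_th(1/0.100 − 1) = 268.3 × 9.000 = 2.41 kΩ.

R_L(min) ≈ 2.41 kΩ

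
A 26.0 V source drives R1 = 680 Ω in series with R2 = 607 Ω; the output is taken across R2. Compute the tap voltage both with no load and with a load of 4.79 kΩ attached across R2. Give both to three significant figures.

Open-circuit: V = 26.0 × 607/(680 + 607) = 12.3 V.
With the load, R2 becomes R2‖R_L = 538.7 Ω, so V = 26.0 × 538.7/1219 = 11.5 V.

Unloaded: 12.3 V; loaded: 11.5 V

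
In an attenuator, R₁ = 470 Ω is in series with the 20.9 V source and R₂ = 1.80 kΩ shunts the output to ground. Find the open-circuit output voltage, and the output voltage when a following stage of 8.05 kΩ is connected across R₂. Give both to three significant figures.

Unloaded: 16.6 V; loaded: 15.8 V

Open-circuit: V = 20.9 × 1800/(470 + 1800) = 16.6 V.
With the load, R₂ becomes R₂‖R_L = 1471 Ω, so V = 20.9 × 1471/1941 = 15.8 V.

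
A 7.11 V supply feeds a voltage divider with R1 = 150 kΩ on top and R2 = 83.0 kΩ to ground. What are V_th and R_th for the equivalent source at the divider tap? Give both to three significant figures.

V_th is the open-circuit tap voltage: 7.11 × 83.0/(150 + 83.0) = 2.53 V.
With the supply zeroed, R1 and R2 appear in parallel from the tap: R_th = R1‖R2 = (150 × 83.0)/233.0 = 53.4 kΩ.

V_th = 2.53 V, R_th = 53.4 kΩ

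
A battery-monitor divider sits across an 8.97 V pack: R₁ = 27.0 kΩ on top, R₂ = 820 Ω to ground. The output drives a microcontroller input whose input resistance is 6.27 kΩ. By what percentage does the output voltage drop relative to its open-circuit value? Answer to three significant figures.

11.3 %

Unloaded V = 8.97 × 820/27820 = 0.26439 V.
Loaded: R₂‖R_L = 725.2 Ω, giving V = 8.97 × 725.2/27730 = 0.23461 V.
Drop = (0.26439 − 0.23461) / 0.26439 = 11.3 %.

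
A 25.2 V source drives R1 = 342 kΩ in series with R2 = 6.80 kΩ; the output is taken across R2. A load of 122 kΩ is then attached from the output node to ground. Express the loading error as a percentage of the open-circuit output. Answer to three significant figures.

The divider's output (Thévenin) resistance is R1‖R2 = 6.667 kΩ.
Fractional drop under load = R_th/(R_th + R_L) = 6.667 / (6.667 + 122) = 0.05182.
So the output falls by 5.18 %.

5.18 %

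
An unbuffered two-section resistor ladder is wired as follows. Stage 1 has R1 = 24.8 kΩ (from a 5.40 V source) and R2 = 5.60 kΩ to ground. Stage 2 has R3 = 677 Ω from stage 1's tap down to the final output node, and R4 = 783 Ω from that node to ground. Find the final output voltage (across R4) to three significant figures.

Stage 2 presents R3+R4 = 1460 Ω as a load on stage 1's tap.
Stage 1's lower leg becomes R2‖(R3+R4) = 1158 Ω, so V_mid = 5.40 × 1158/25960 = 0.2409 V.
Stage 2 is itself unloaded: V_out = V_mid × R4/(R3+R4) = 0.2409 × 783/1460 = 0.129 V.

V_out ≈ 0.129 V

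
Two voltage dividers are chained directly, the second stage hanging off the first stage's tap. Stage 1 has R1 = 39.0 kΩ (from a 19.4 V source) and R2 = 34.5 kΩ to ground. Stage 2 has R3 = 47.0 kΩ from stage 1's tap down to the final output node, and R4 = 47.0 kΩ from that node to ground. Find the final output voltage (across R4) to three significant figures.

Stage 2 presents R3+R4 = 94.00 kΩ as a load on stage 1's tap.
Stage 1's lower leg becomes R2‖(R3+R4) = 25.24 kΩ, so V_mid = 19.4 × 25.24/64.24 = 7.622 V.
Stage 2 is itself unloaded: V_out = V_mid × R4/(R3+R4) = 7.622 × 47.0/94.00 = 3.81 V.

V_out ≈ 3.81 V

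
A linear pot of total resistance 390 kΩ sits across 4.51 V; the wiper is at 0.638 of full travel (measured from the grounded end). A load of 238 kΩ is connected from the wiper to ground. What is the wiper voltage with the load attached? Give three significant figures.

The wiper splits the pot into (1−α)R = 141.2 kΩ above and αR = 248.8 kΩ below.
Lower section ‖ load = 121.6 kΩ.
V_wiper = 4.51 × 121.6/(141.2 + 121.6) = 2.09 V.

V ≈ 2.09 V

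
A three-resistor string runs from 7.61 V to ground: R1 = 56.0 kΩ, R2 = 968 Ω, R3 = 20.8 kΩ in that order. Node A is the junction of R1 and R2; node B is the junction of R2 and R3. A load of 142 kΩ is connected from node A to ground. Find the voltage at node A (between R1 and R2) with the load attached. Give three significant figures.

V ≈ 1.92 V

Below node A the series string R2+R3 = 21770 Ω sits in parallel with the 142000 Ω load: 18870 Ω.
V_A = 7.61 × 18870/(56000 + 18870) = 1.92 V.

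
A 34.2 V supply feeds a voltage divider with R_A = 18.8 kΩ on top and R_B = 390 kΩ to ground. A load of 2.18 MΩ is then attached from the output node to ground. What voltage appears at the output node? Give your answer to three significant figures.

The load sits in parallel with R_B: R_B‖R_L = (390 × 2180) / (390 + 2180) = 330.8 kΩ.
V_out = 34.2 × 330.8 / (18.8 + 330.8) = 34.2 × 330.8/349.6 = 32.4 V.
(Unloaded it would have been 32.6 V.)

V_out ≈ 32.4 V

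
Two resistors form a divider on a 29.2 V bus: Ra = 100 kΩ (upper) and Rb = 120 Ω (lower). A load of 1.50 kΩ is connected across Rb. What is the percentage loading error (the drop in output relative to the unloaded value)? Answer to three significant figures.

7.40 %

The divider's output (Thévenin) resistance is Ra‖Rb = 119.9 Ω.
Fractional drop under load = R_th/(R_th + R_L) = 119.9 / (119.9 + 1500) = 0.07399.
So the output falls by 7.40 %.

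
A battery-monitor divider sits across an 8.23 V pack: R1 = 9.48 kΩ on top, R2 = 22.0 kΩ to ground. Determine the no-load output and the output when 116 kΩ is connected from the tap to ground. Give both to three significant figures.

Open-circuit: V = 8.23 × 22.0/(9.48 + 22.0) = 5.75 V.
With the load, R2 becomes R2‖R_L = 18.49 kΩ, so V = 8.23 × 18.49/27.97 = 5.44 V.

Unloaded: 5.75 V; loaded: 5.44 V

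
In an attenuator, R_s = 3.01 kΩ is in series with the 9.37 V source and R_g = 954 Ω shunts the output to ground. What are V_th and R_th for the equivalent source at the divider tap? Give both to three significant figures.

V_th = 2.26 V, R_th = 724 Ω

V_th is the open-circuit tap voltage: 9.37 × 954/(3010 + 954) = 2.26 V.
With the supply zeroed, R_s and R_g appear in parallel from the tap: R_th = R_s‖R_g = (3010 × 954)/3964 = 724 Ω.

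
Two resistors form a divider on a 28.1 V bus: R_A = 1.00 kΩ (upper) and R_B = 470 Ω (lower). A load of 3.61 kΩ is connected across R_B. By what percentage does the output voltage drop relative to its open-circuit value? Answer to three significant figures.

Unloaded V = 28.1 × 470/1470 = 8.9844 V.
Loaded: R_B‖R_L = 415.9 Ω, giving V = 28.1 × 415.9/1416 = 8.2534 V.
Drop = (8.9844 − 8.2534) / 8.9844 = 8.14 %.

8.14 %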